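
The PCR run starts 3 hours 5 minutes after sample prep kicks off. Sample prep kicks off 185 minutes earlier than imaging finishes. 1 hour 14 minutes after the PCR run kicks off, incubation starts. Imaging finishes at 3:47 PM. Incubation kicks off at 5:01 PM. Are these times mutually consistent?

Yes

Sample prep starts at 3:47 PM − 185 min = 12:42 PM.
The PCR run starts at 12:42 PM + 185 min = 3:47 PM.
Incubation starts at 3:47 PM + 74 min = 5:01 PM.
That matches the stated 5:01 PM, so the schedule is consistent.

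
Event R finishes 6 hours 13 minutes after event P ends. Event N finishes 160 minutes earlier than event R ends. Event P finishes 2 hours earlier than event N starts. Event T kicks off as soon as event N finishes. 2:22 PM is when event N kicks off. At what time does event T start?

Event P ends at 2:22 PM − 120 min = 12:22 PM.
Event R ends at 12:22 PM + 373 min = 6:35 PM.
Event N ends at 6:35 PM − 160 min = 3:55 PM.
So event T starts at 3:55 PM.

3:55 PM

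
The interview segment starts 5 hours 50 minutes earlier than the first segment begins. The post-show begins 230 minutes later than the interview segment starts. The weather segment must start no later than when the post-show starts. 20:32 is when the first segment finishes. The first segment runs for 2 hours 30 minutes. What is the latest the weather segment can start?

16:02

The first segment starts at 20:32 − 150 min = 18:02.
The interview segment starts at 18:02 − 350 min = 12:12.
The post-show starts at 12:12 + 230 min = 16:02.
The weather segment is bounded by the post-show, so the latest it can start is 16:02.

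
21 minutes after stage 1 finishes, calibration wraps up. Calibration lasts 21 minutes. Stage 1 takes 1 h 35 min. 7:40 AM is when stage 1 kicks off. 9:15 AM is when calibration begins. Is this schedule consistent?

Stage 1 ends at 7:40 AM + 95 min = 9:15 AM.
Calibration ends at 9:15 AM + 21 min = 9:36 AM.
Calibration starts at 9:36 AM − 21 min = 9:15 AM.
That matches the stated 9:15 AM, so the schedule is consistent.

Yes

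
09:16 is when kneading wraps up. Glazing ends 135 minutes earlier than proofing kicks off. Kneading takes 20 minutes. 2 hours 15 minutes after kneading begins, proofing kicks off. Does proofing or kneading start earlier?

Kneading starts at 09:16 − 20 min = 08:56.
Proofing starts at 08:56 + 135 min = 11:11.
Proofing starts at 11:11 and kneading starts at 08:56, so kneading is first.

kneading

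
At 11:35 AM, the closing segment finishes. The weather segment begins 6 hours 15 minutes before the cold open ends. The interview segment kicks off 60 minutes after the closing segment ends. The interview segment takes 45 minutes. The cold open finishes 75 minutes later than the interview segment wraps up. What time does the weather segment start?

The interview segment starts at 11:35 AM + 60 min = 12:35 PM.
The interview segment ends at 12:35 PM + 45 min = 1:20 PM.
The cold open ends at 1:20 PM + 75 min = 2:35 PM.
The weather segment starts at 2:35 PM − 375 min = 8:20 AM.

8:20 AM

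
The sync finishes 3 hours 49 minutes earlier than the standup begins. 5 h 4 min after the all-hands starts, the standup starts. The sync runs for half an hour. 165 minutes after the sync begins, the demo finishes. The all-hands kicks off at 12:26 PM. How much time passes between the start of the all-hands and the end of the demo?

3.5 hours

The standup starts at 12:26 PM + 304 min = 5:30 PM.
The sync ends at 5:30 PM − 229 min = 1:41 PM.
The sync starts at 1:41 PM − 30 min = 1:11 PM.
The demo ends at 1:11 PM + 165 min = 3:56 PM.
From 12:26 PM to 3:56 PM is 3.5 hours.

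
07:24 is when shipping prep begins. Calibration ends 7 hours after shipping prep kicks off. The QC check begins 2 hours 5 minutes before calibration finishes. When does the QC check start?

12:19

Calibration ends at 07:24 + 420 min = 14:24.
The QC check starts at 14:24 − 125 min = 12:19.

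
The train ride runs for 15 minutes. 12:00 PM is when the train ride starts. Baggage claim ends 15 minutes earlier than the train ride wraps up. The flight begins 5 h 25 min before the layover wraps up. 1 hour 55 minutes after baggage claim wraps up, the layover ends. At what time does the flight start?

The train ride ends at 12:00 PM + 15 min = 12:15 PM.
Baggage claim ends at 12:15 PM − 15 min = 12:00 PM.
The layover ends at 12:00 PM + 115 min = 1:55 PM.
The flight starts at 1:55 PM − 325 min = 8:30 AM.

8:30 AM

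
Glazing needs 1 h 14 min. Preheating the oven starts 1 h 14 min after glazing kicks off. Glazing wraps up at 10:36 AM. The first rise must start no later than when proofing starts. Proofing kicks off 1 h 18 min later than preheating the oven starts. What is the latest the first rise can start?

11:54 AM

Glazing starts at 10:36 AM − 74 min = 9:22 AM.
Preheating the oven starts at 9:22 AM + 74 min = 10:36 AM.
Proofing starts at 10:36 AM + 78 min = 11:54 AM.
The first rise is bounded by proofing, so the latest it can start is 11:54 AM.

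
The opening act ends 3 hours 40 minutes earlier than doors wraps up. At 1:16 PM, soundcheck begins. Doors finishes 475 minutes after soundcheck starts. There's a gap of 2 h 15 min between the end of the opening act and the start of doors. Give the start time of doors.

Doors ends at 1:16 PM + 475 min = 9:11 PM.
The opening act ends at 9:11 PM − 220 min = 5:31 PM.
Doors starts at 5:31 PM + 135 min = 7:46 PM.

7:46 PM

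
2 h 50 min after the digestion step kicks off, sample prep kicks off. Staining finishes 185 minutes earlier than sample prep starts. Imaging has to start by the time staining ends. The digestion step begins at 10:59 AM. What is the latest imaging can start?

Sample prep starts at 10:59 AM + 170 min = 1:49 PM.
Staining ends at 1:49 PM − 185 min = 10:44 AM.
Imaging is bounded by staining, so the latest it can start is 10:44 AM.

10:44 AM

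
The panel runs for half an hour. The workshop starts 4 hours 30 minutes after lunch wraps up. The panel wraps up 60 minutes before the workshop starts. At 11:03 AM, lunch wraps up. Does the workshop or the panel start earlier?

The workshop starts at 11:03 AM + 270 min = 3:33 PM.
The panel ends at 3:33 PM − 60 min = 2:33 PM.
The panel starts at 2:33 PM − 30 min = 2:03 PM.
The workshop starts at 3:33 PM and the panel starts at 2:03 PM, so the panel is first.

the panel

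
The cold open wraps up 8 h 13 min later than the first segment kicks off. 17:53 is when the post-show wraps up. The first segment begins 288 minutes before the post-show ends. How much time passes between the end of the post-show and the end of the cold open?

The first segment starts at 17:53 − 288 min = 13:05.
The cold open ends at 13:05 + 493 min = 21:18.
From 17:53 to 21:18 is 3 h 25 min.

3 h 25 min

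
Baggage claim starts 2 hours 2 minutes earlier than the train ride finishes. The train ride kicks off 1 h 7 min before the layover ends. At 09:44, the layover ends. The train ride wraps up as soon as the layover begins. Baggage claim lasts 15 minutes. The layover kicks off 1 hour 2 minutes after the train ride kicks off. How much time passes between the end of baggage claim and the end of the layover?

1 h 52 min

The train ride starts at 09:44 − 67 min = 08:37.
The layover starts at 08:37 + 62 min = 09:39.
So the train ride ends at 09:39.
Baggage claim starts at 09:39 − 122 min = 07:37.
Baggage claim ends at 07:37 + 15 min = 07:52.
From 07:52 to 09:44 is 1 h 52 min.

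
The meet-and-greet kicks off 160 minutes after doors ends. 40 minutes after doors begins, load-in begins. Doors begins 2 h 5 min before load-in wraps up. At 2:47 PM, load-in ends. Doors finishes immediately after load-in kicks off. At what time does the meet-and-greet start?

4:02 PM

Doors starts at 2:47 PM − 125 min = 12:42 PM.
Load-in starts at 12:42 PM + 40 min = 1:22 PM.
So doors ends at 1:22 PM.
The meet-and-greet starts at 1:22 PM + 160 min = 4:02 PM.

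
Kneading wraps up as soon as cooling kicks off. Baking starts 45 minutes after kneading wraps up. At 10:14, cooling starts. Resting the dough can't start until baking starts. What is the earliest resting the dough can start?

10:59

Kneading ends at 10:14.
Baking starts at 10:14 + 45 min = 10:59.
Resting the dough is bounded by baking, so the earliest it can start is 10:59.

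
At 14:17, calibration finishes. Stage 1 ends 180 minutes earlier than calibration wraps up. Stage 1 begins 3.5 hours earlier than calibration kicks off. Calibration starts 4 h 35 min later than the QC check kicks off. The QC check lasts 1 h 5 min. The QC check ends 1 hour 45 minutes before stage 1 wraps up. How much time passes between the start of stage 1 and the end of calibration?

Stage 1 ends at 14:17 − 180 min = 11:17.
The QC check ends at 11:17 − 105 min = 09:32.
The QC check starts at 09:32 − 65 min = 08:27.
Calibration starts at 08:27 + 275 min = 13:02.
Stage 1 starts at 13:02 − 210 min = 09:32.
From 09:32 to 14:17 is 4 h 45 min.

4 h 45 min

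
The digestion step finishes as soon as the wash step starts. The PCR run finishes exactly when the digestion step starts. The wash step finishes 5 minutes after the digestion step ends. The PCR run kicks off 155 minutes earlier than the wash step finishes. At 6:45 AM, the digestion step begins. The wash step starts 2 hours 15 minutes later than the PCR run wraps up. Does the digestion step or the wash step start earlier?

The PCR run ends at 6:45 AM.
The wash step starts at 6:45 AM + 135 min = 9:00 AM.
The digestion step starts at 6:45 AM and the wash step starts at 9:00 AM, so the digestion step is first.

the digestion step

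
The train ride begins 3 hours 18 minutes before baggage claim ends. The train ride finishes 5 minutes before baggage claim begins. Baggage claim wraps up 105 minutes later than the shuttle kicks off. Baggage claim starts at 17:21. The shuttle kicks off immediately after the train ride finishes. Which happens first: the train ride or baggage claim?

The train ride ends at 17:21 − 5 min = 17:16.
So the shuttle starts at 17:16.
Baggage claim ends at 17:16 + 105 min = 19:01.
The train ride starts at 19:01 − 198 min = 15:43.
The train ride starts at 15:43 and baggage claim starts at 17:21, so the train ride is first.

the train ride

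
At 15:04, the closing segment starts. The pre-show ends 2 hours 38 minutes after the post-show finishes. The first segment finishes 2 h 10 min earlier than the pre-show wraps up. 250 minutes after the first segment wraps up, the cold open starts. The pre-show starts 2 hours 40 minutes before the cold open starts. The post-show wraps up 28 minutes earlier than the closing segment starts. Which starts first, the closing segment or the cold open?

the closing segment

The post-show ends at 15:04 − 28 min = 14:36.
The pre-show ends at 14:36 + 158 min = 17:14.
The first segment ends at 17:14 − 130 min = 15:04.
The cold open starts at 15:04 + 250 min = 19:14.
The closing segment starts at 15:04 and the cold open starts at 19:14, so the closing segment is first.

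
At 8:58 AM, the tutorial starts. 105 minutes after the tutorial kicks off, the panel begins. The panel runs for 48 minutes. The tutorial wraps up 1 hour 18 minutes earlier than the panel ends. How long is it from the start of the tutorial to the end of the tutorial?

The panel starts at 8:58 AM + 105 min = 10:43 AM.
The panel ends at 10:43 AM + 48 min = 11:31 AM.
The tutorial ends at 11:31 AM − 78 min = 10:13 AM.
From 8:58 AM to 10:13 AM is 75 minutes.

75 minutes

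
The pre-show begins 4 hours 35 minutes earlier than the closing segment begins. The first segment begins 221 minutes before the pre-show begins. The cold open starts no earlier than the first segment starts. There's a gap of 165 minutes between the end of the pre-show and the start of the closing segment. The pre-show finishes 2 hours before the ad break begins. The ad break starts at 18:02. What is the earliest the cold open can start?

10:31

The pre-show ends at 18:02 − 120 min = 16:02.
The closing segment starts at 16:02 + 165 min = 18:47.
The pre-show starts at 18:47 − 275 min = 14:12.
The first segment starts at 14:12 − 221 min = 10:31.
The cold open is bounded by the first segment, so the earliest it can start is 10:31.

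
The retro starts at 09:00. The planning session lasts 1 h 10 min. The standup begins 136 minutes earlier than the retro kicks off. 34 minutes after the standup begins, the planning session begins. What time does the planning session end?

08:28

The standup starts at 09:00 − 136 min = 06:44.
The planning session starts at 06:44 + 34 min = 07:18.
The planning session ends at 07:18 + 70 min = 08:28.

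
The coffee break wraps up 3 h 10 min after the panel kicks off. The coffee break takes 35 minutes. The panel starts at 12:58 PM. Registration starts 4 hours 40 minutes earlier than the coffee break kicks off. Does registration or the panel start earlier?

registration

The coffee break ends at 12:58 PM + 190 min = 4:08 PM.
The coffee break starts at 4:08 PM − 35 min = 3:33 PM.
Registration starts at 3:33 PM − 280 min = 10:53 AM.
Registration starts at 10:53 AM and the panel starts at 12:58 PM, so registration is first.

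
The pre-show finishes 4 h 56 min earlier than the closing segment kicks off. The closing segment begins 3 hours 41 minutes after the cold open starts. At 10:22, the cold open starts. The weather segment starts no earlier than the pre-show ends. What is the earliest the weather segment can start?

The closing segment starts at 10:22 + 221 min = 14:03.
The pre-show ends at 14:03 − 296 min = 09:07.
The weather segment is bounded by the pre-show, so the earliest it can start is 09:07.

09:07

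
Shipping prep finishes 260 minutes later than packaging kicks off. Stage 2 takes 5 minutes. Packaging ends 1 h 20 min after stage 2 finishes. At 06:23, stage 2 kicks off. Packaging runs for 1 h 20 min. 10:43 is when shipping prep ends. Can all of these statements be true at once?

Stage 2 ends at 06:23 + 5 min = 06:28.
Packaging ends at 06:28 + 80 min = 07:48.
Packaging starts at 07:48 − 80 min = 06:28.
Shipping prep ends at 06:28 + 260 min = 10:48.
But shipping prep is also said to end at 10:43 — a 5-minute conflict.

No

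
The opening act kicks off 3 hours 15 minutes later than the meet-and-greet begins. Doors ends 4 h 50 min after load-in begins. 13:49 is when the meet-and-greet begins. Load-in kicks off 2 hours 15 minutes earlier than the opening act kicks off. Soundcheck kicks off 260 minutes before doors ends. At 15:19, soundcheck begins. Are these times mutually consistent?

Yes

The opening act starts at 13:49 + 195 min = 17:04.
Load-in starts at 17:04 − 135 min = 14:49.
Doors ends at 14:49 + 290 min = 19:39.
Soundcheck starts at 19:39 − 260 min = 15:19.
That matches the stated 15:19, so the schedule is consistent.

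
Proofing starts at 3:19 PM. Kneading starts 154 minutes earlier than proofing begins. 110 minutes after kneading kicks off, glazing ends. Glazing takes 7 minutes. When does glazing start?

2:28 PM

Kneading starts at 3:19 PM − 154 min = 12:45 PM.
Glazing ends at 12:45 PM + 110 min = 2:35 PM.
Glazing starts at 2:35 PM − 7 min = 2:28 PM.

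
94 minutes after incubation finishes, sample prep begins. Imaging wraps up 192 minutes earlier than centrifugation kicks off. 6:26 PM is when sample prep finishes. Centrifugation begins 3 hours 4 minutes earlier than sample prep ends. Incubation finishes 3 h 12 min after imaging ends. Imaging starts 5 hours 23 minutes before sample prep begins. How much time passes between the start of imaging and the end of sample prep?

6 h 53 min

Centrifugation starts at 6:26 PM − 184 min = 3:22 PM.
Imaging ends at 3:22 PM − 192 min = 12:10 PM.
Incubation ends at 12:10 PM + 192 min = 3:22 PM.
Sample prep starts at 3:22 PM + 94 min = 4:56 PM.
Imaging starts at 4:56 PM − 323 min = 11:33 AM.
From 11:33 AM to 6:26 PM is 6 h 53 min.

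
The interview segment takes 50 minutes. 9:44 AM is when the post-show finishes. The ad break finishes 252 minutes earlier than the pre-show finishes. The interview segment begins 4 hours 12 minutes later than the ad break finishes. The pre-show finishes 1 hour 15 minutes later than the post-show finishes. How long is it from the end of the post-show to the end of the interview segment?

2 h 5 min

The pre-show ends at 9:44 AM + 75 min = 10:59 AM.
The ad break ends at 10:59 AM − 252 min = 6:47 AM.
The interview segment starts at 6:47 AM + 252 min = 10:59 AM.
The interview segment ends at 10:59 AM + 50 min = 11:49 AM.
From 9:44 AM to 11:49 AM is 2 h 5 min.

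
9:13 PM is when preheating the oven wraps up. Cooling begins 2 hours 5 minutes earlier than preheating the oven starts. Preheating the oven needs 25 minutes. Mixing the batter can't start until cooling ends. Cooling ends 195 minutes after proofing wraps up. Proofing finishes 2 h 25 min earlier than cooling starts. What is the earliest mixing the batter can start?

Preheating the oven starts at 9:13 PM − 25 min = 8:48 PM.
Cooling starts at 8:48 PM − 125 min = 6:43 PM.
Proofing ends at 6:43 PM − 145 min = 4:18 PM.
Cooling ends at 4:18 PM + 195 min = 7:33 PM.
Mixing the batter is bounded by cooling, so the earliest it can start is 7:33 PM.

7:33 PM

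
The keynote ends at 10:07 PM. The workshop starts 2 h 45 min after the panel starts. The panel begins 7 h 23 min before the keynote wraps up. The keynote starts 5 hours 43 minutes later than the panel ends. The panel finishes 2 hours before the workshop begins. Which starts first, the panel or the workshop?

the panel

The panel starts at 10:07 PM − 443 min = 2:44 PM.
The workshop starts at 2:44 PM + 165 min = 5:29 PM.
The panel starts at 2:44 PM and the workshop starts at 5:29 PM, so the panel is first.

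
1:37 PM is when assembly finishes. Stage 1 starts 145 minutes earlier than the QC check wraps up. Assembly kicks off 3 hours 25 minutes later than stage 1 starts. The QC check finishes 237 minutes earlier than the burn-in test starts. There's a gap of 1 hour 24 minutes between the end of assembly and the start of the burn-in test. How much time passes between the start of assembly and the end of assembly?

1 h 33 min

The burn-in test starts at 1:37 PM + 84 min = 3:01 PM.
The QC check ends at 3:01 PM − 237 min = 11:04 AM.
Stage 1 starts at 11:04 AM − 145 min = 8:39 AM.
Assembly starts at 8:39 AM + 205 min = 12:04 PM.
From 12:04 PM to 1:37 PM is 1 h 33 min.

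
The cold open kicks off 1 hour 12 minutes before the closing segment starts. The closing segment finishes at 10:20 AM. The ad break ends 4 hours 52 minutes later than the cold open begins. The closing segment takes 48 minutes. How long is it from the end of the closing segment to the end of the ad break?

The closing segment starts at 10:20 AM − 48 min = 9:32 AM.
The cold open starts at 9:32 AM − 72 min = 8:20 AM.
The ad break ends at 8:20 AM + 292 min = 1:12 PM.
From 10:20 AM to 1:12 PM is 2 h 52 min.

2 h 52 min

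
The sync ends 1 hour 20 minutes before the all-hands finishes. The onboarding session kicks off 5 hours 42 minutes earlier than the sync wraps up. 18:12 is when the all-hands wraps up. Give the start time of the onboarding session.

11:10

The sync ends at 18:12 − 80 min = 16:52.
The onboarding session starts at 16:52 − 342 min = 11:10.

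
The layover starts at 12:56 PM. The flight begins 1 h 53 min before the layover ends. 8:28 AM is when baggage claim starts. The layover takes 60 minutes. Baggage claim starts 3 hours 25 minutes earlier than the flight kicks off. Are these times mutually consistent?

No

The layover ends at 12:56 PM + 60 min = 1:56 PM.
The flight starts at 1:56 PM − 113 min = 12:03 PM.
Baggage claim starts at 12:03 PM − 205 min = 8:38 AM.
But baggage claim is also said to start at 8:28 AM — a 10-minute conflict.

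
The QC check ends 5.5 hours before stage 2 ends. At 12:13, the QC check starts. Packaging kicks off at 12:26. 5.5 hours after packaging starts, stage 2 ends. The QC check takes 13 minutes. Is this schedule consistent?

Yes

Stage 2 ends at 12:26 + 330 min = 17:56.
The QC check ends at 17:56 − 330 min = 12:26.
The QC check starts at 12:26 − 13 min = 12:13.
That matches the stated 12:13, so the schedule is consistent.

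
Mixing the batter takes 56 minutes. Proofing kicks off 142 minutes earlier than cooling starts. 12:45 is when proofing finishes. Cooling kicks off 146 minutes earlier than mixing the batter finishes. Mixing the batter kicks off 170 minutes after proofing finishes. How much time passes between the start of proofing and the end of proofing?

Mixing the batter starts at 12:45 + 170 min = 15:35.
Mixing the batter ends at 15:35 + 56 min = 16:31.
Cooling starts at 16:31 − 146 min = 14:05.
Proofing starts at 14:05 − 142 min = 11:43.
From 11:43 to 12:45 is 1 h 2 min.

1 h 2 min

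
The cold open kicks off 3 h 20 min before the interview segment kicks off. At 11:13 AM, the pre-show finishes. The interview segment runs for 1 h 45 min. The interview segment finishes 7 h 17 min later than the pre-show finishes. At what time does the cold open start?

1:25 PM

The interview segment ends at 11:13 AM + 437 min = 6:30 PM.
The interview segment starts at 6:30 PM − 105 min = 4:45 PM.
The cold open starts at 4:45 PM − 200 min = 1:25 PM.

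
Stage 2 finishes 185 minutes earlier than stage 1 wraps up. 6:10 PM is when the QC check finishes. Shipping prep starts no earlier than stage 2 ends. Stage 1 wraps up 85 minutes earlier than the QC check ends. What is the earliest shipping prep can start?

1:40 PM

Stage 1 ends at 6:10 PM − 85 min = 4:45 PM.
Stage 2 ends at 4:45 PM − 185 min = 1:40 PM.
Shipping prep is bounded by stage 2, so the earliest it can start is 1:40 PM.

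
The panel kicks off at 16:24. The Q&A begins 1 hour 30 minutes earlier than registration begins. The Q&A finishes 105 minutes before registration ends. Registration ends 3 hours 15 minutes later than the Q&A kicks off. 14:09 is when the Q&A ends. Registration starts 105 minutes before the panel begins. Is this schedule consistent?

Registration starts at 16:24 − 105 min = 14:39.
The Q&A starts at 14:39 − 90 min = 13:09.
Registration ends at 13:09 + 195 min = 16:24.
The Q&A ends at 16:24 − 105 min = 14:39.
But the Q&A is also said to end at 14:09 — a 30-minute conflict.

No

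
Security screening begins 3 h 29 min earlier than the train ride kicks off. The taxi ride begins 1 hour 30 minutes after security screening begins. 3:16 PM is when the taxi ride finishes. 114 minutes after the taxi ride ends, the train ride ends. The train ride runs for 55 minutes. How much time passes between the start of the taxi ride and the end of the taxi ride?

60 minutes

The train ride ends at 3:16 PM + 114 min = 5:10 PM.
The train ride starts at 5:10 PM − 55 min = 4:15 PM.
Security screening starts at 4:15 PM − 209 min = 12:46 PM.
The taxi ride starts at 12:46 PM + 90 min = 2:16 PM.
From 2:16 PM to 3:16 PM is 60 minutes.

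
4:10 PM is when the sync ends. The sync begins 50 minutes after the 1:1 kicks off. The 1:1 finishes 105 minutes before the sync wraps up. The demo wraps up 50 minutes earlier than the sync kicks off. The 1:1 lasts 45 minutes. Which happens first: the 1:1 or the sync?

the 1:1

The 1:1 ends at 4:10 PM − 105 min = 2:25 PM.
The 1:1 starts at 2:25 PM − 45 min = 1:40 PM.
The sync starts at 1:40 PM + 50 min = 2:30 PM.
The 1:1 starts at 1:40 PM and the sync starts at 2:30 PM, so the 1:1 is first.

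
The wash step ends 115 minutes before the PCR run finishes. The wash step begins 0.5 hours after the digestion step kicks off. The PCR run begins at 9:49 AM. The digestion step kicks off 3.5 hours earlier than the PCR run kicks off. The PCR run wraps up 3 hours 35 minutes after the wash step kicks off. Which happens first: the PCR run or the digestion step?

The digestion step starts at 9:49 AM − 210 min = 6:19 AM.
The PCR run starts at 9:49 AM and the digestion step starts at 6:19 AM, so the digestion step is first.

the digestion step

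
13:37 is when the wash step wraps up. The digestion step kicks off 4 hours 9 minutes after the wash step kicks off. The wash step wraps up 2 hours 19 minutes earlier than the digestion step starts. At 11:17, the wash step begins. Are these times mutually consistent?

The digestion step starts at 11:17 + 249 min = 15:26.
The wash step ends at 15:26 − 139 min = 13:07.
But the wash step is also said to end at 13:37 — a 30-minute conflict.

No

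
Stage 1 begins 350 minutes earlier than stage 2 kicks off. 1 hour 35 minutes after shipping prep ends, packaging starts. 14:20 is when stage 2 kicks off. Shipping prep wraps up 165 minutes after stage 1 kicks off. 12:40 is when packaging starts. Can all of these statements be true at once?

No

Stage 1 starts at 14:20 − 350 min = 08:30.
Shipping prep ends at 08:30 + 165 min = 11:15.
Packaging starts at 11:15 + 95 min = 12:50.
But packaging is also said to start at 12:40 — a 10-minute conflict.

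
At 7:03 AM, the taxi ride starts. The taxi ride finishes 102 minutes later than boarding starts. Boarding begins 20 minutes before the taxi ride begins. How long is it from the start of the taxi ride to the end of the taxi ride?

Boarding starts at 7:03 AM − 20 min = 6:43 AM.
The taxi ride ends at 6:43 AM + 102 min = 8:25 AM.
From 7:03 AM to 8:25 AM is 1 h 22 min.

1 h 22 min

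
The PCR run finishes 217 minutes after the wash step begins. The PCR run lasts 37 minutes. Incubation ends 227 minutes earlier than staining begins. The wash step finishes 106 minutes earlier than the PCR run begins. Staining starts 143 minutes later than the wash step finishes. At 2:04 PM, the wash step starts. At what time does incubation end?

The PCR run ends at 2:04 PM + 217 min = 5:41 PM.
The PCR run starts at 5:41 PM − 37 min = 5:04 PM.
The wash step ends at 5:04 PM − 106 min = 3:18 PM.
Staining starts at 3:18 PM + 143 min = 5:41 PM.
Incubation ends at 5:41 PM − 227 min = 1:54 PM.

1:54 PM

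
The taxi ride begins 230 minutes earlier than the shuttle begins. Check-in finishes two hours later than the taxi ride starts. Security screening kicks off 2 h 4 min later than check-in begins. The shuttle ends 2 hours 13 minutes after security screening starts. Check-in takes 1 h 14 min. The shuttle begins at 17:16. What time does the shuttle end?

18:29

The taxi ride starts at 17:16 − 230 min = 13:26.
Check-in ends at 13:26 + 120 min = 15:26.
Check-in starts at 15:26 − 74 min = 14:12.
Security screening starts at 14:12 + 124 min = 16:16.
The shuttle ends at 16:16 + 133 min = 18:29.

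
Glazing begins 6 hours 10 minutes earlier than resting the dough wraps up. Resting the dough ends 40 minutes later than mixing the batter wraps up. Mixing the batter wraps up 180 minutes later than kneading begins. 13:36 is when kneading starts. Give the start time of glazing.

11:06

Mixing the batter ends at 13:36 + 180 min = 16:36.
Resting the dough ends at 16:36 + 40 min = 17:16.
Glazing starts at 17:16 − 370 min = 11:06.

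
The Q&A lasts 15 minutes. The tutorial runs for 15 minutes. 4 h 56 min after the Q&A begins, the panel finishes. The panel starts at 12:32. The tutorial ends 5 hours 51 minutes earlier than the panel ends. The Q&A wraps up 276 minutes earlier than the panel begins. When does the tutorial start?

06:31

The Q&A ends at 12:32 − 276 min = 07:56.
The Q&A starts at 07:56 − 15 min = 07:41.
The panel ends at 07:41 + 296 min = 12:37.
The tutorial ends at 12:37 − 351 min = 06:46.
The tutorial starts at 06:46 − 15 min = 06:31.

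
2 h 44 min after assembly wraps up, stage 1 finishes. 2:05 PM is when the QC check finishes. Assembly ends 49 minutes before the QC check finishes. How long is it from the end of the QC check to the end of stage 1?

Assembly ends at 2:05 PM − 49 min = 1:16 PM.
Stage 1 ends at 1:16 PM + 164 min = 4:00 PM.
From 2:05 PM to 4:00 PM is 115 minutes.

115 minutes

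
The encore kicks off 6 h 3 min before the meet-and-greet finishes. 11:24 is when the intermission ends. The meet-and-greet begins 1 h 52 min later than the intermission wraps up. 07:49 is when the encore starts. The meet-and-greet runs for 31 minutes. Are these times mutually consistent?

The meet-and-greet starts at 11:24 + 112 min = 13:16.
The meet-and-greet ends at 13:16 + 31 min = 13:47.
The encore starts at 13:47 − 363 min = 07:44.
But the encore is also said to start at 07:49 — a 5-minute conflict.

No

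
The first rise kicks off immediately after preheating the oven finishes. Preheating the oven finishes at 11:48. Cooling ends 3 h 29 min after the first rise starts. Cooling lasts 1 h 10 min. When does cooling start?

The first rise starts at 11:48.
Cooling ends at 11:48 + 209 min = 15:17.
Cooling starts at 15:17 − 70 min = 14:07.

14:07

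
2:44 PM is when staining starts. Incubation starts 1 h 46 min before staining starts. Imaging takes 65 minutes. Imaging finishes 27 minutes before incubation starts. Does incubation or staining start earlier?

incubation

Incubation starts at 2:44 PM − 106 min = 12:58 PM.
Incubation starts at 12:58 PM and staining starts at 2:44 PM, so incubation is first.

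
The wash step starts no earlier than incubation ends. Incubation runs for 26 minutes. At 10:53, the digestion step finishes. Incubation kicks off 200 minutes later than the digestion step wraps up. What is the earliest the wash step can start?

14:39

Incubation starts at 10:53 + 200 min = 14:13.
Incubation ends at 14:13 + 26 min = 14:39.
The wash step is bounded by incubation, so the earliest it can start is 14:39.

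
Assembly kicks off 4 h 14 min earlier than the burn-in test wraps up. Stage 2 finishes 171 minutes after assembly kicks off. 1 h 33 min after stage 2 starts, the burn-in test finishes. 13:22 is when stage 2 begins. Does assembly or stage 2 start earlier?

The burn-in test ends at 13:22 + 93 min = 14:55.
Assembly starts at 14:55 − 254 min = 10:41.
Assembly starts at 10:41 and stage 2 starts at 13:22, so assembly is first.

assembly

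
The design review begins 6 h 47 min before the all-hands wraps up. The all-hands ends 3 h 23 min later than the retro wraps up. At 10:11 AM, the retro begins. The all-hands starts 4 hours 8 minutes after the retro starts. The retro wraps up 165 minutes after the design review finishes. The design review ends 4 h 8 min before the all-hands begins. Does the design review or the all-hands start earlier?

the design review

The all-hands starts at 10:11 AM + 248 min = 2:19 PM.
The design review ends at 2:19 PM − 248 min = 10:11 AM.
The retro ends at 10:11 AM + 165 min = 12:56 PM.
The all-hands ends at 12:56 PM + 203 min = 4:19 PM.
The design review starts at 4:19 PM − 407 min = 9:32 AM.
The design review starts at 9:32 AM and the all-hands starts at 2:19 PM, so the design review is first.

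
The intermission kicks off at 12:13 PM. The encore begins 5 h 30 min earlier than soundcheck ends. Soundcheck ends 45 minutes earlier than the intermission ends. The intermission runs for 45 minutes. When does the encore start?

The intermission ends at 12:13 PM + 45 min = 12:58 PM.
Soundcheck ends at 12:58 PM − 45 min = 12:13 PM.
The encore starts at 12:13 PM − 330 min = 6:43 AM.

6:43 AM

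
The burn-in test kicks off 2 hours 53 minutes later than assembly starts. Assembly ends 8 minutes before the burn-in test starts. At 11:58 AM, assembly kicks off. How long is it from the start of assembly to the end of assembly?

The burn-in test starts at 11:58 AM + 173 min = 2:51 PM.
Assembly ends at 2:51 PM − 8 min = 2:43 PM.
From 11:58 AM to 2:43 PM is 165 minutes.

165 minutes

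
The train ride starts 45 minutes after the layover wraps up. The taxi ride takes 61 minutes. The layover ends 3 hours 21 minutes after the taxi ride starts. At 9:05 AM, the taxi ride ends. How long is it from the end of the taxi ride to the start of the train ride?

The taxi ride starts at 9:05 AM − 61 min = 8:04 AM.
The layover ends at 8:04 AM + 201 min = 11:25 AM.
The train ride starts at 11:25 AM + 45 min = 12:10 PM.
From 9:05 AM to 12:10 PM is 3 h 5 min.

3 h 5 min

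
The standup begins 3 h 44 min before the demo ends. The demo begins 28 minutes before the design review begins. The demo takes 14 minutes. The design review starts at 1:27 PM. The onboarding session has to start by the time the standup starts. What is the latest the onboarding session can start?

9:29 AM

The demo starts at 1:27 PM − 28 min = 12:59 PM.
The demo ends at 12:59 PM + 14 min = 1:13 PM.
The standup starts at 1:13 PM − 224 min = 9:29 AM.
The onboarding session is bounded by the standup, so the latest it can start is 9:29 AM.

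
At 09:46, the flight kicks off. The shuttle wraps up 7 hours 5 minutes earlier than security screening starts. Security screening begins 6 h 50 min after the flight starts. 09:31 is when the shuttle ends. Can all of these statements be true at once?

Yes

Security screening starts at 09:46 + 410 min = 16:36.
The shuttle ends at 16:36 − 425 min = 09:31.
That matches the stated 09:31, so the schedule is consistent.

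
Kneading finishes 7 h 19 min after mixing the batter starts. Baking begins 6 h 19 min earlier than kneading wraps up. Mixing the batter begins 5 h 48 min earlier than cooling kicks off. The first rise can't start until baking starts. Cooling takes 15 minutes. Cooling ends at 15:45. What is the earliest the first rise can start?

10:42

Cooling starts at 15:45 − 15 min = 15:30.
Mixing the batter starts at 15:30 − 348 min = 09:42.
Kneading ends at 09:42 + 439 min = 17:01.
Baking starts at 17:01 − 379 min = 10:42.
The first rise is bounded by baking, so the earliest it can start is 10:42.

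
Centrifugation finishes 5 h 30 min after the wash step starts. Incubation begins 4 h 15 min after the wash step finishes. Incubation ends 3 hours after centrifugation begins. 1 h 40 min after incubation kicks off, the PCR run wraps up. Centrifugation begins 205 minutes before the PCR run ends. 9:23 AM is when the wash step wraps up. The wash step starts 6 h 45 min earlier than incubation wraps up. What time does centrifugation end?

Incubation starts at 9:23 AM + 255 min = 1:38 PM.
The PCR run ends at 1:38 PM + 100 min = 3:18 PM.
Centrifugation starts at 3:18 PM − 205 min = 11:53 AM.
Incubation ends at 11:53 AM + 180 min = 2:53 PM.
The wash step starts at 2:53 PM − 405 min = 8:08 AM.
Centrifugation ends at 8:08 AM + 330 min = 1:38 PM.

1:38 PM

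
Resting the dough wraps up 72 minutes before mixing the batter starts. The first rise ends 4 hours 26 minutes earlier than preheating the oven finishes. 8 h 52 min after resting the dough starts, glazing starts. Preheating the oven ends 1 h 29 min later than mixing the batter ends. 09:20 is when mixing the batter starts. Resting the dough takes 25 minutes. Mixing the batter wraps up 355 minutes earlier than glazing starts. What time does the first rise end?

07:43

Resting the dough ends at 09:20 − 72 min = 08:08.
Resting the dough starts at 08:08 − 25 min = 07:43.
Glazing starts at 07:43 + 532 min = 16:35.
Mixing the batter ends at 16:35 − 355 min = 10:40.
Preheating the oven ends at 10:40 + 89 min = 12:09.
The first rise ends at 12:09 − 266 min = 07:43.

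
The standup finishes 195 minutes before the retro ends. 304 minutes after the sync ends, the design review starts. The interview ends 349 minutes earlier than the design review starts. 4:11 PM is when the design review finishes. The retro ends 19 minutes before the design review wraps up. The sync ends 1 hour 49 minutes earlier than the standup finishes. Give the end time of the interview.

The retro ends at 4:11 PM − 19 min = 3:52 PM.
The standup ends at 3:52 PM − 195 min = 12:37 PM.
The sync ends at 12:37 PM − 109 min = 10:48 AM.
The design review starts at 10:48 AM + 304 min = 3:52 PM.
The interview ends at 3:52 PM − 349 min = 10:03 AM.

10:03 AM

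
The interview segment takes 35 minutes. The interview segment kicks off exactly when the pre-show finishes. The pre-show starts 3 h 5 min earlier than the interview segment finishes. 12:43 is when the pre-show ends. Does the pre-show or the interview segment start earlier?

The interview segment starts at 12:43.
The interview segment ends at 12:43 + 35 min = 13:18.
The pre-show starts at 13:18 − 185 min = 10:13.
The pre-show starts at 10:13 and the interview segment starts at 12:43, so the pre-show is first.

the pre-show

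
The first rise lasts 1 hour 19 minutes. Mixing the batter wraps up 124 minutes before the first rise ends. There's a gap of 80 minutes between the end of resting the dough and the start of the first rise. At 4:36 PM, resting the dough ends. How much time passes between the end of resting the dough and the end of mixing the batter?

35 minutes

The first rise starts at 4:36 PM + 80 min = 5:56 PM.
The first rise ends at 5:56 PM + 79 min = 7:15 PM.
Mixing the batter ends at 7:15 PM − 124 min = 5:11 PM.
From 4:36 PM to 5:11 PM is 35 minutes.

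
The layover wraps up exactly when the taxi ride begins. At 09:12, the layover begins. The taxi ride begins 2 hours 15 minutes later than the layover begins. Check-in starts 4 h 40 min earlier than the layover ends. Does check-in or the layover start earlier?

check-in

The taxi ride starts at 09:12 + 135 min = 11:27.
So the layover ends at 11:27.
Check-in starts at 11:27 − 280 min = 06:47.
Check-in starts at 06:47 and the layover starts at 09:12, so check-in is first.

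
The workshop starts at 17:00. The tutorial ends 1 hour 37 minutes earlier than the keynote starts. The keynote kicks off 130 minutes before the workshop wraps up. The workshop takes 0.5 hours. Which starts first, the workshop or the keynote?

The workshop ends at 17:00 + 30 min = 17:30.
The keynote starts at 17:30 − 130 min = 15:20.
The workshop starts at 17:00 and the keynote starts at 15:20, so the keynote is first.

the keynote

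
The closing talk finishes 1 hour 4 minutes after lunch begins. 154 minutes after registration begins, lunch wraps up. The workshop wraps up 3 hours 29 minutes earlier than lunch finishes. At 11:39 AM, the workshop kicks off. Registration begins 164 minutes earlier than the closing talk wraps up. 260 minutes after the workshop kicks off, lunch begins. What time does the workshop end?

Lunch starts at 11:39 AM + 260 min = 3:59 PM.
The closing talk ends at 3:59 PM + 64 min = 5:03 PM.
Registration starts at 5:03 PM − 164 min = 2:19 PM.
Lunch ends at 2:19 PM + 154 min = 4:53 PM.
The workshop ends at 4:53 PM − 209 min = 1:24 PM.

1:24 PM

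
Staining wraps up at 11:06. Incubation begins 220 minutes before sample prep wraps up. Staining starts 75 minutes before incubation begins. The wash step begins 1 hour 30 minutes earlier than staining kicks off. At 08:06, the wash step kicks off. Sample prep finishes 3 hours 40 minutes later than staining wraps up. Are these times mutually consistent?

No

Sample prep ends at 11:06 + 220 min = 14:46.
Incubation starts at 14:46 − 220 min = 11:06.
Staining starts at 11:06 − 75 min = 09:51.
The wash step starts at 09:51 − 90 min = 08:21.
But the wash step is also said to start at 08:06 — a 15-minute conflict.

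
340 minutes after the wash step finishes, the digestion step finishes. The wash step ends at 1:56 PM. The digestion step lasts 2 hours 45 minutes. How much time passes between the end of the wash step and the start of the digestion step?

The digestion step ends at 1:56 PM + 340 min = 7:36 PM.
The digestion step starts at 7:36 PM − 165 min = 4:51 PM.
From 1:56 PM to 4:51 PM is 175 minutes.

175 minutes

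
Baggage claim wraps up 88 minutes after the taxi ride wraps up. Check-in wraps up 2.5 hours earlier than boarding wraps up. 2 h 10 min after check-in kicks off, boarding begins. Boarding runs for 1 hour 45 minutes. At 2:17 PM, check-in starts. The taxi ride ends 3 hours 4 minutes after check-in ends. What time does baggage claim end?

8:14 PM

Boarding starts at 2:17 PM + 130 min = 4:27 PM.
Boarding ends at 4:27 PM + 105 min = 6:12 PM.
Check-in ends at 6:12 PM − 150 min = 3:42 PM.
The taxi ride ends at 3:42 PM + 184 min = 6:46 PM.
Baggage claim ends at 6:46 PM + 88 min = 8:14 PM.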